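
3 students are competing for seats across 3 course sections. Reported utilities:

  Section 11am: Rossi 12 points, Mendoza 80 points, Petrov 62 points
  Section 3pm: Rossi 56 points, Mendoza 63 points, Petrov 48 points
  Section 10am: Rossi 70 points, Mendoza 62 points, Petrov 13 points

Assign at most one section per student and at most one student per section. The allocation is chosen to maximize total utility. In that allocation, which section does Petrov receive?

Petrov receives Section 3pm.

Optimal: Rossi→Section 10am (70 points), Mendoza→Section 11am (80 points), Petrov→Section 3pm (48 points) — total 70+80+48 = 198 points.
Column-greedy (each section in turn goes to its best remaining student) gives 149 points, worse by 49.
Next-best assignment: Rossi→Section 10am, Mendoza→Section 3pm, Petrov→Section 11am = 195 points.
Every other assignment is strictly worse.
Petrov's own top section is Section 11am (62 points), but forcing Petrov→Section 11am and reassigning the rest optimally gives only 195 points — worse by 3.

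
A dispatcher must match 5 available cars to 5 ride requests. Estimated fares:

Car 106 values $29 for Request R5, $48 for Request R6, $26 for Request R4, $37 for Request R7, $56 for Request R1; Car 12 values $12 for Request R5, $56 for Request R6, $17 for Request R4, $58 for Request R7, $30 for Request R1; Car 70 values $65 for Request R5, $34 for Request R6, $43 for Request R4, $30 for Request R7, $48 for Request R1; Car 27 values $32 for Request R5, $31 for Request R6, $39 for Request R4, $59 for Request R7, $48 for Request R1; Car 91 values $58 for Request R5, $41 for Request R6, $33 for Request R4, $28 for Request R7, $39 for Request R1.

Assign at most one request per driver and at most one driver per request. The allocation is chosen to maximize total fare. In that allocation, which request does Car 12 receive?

Car 12 receives Request R6.

Optimal: Car 106→Request R1 ($56), Car 12→Request R6 ($56), Car 70→Request R4 ($43), Car 27→Request R7 ($59), Car 91→Request R5 ($58) — total 56+56+43+59+58 = $272.
Column-greedy (each request in turn goes to its best remaining driver) gives $236, worse by 36.
Next-best assignment: Car 106→Request R1, Car 12→Request R6, Car 70→Request R5, Car 27→Request R7, Car 91→Request R4 = $269.
Swapping Car 106↔Car 12 (Car 106→Request R6 $48, Car 12→Request R1 $30) loses 34.
Car 12's own top request is Request R7 ($58), but forcing Car 12→Request R7 and reassigning the rest optimally gives only $259 — worse by 13.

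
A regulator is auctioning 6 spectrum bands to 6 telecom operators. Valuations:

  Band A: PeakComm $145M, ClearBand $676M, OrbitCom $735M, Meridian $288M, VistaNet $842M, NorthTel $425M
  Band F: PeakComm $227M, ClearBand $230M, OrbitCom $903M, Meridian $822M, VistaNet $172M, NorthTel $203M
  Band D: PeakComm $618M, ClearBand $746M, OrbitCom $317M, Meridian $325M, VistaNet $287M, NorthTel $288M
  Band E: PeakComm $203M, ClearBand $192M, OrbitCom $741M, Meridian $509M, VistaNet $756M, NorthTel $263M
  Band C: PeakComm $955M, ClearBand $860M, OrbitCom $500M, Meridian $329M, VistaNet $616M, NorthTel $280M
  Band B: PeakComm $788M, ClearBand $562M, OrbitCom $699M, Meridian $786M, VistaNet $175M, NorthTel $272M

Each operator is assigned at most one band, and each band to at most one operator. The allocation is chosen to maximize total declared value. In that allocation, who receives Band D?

ClearBand receives Band D.

Optimal: PeakComm→Band C ($955M), ClearBand→Band D ($746M), OrbitCom→Band F ($903M), Meridian→Band B ($786M), VistaNet→Band E ($756M), NorthTel→Band A ($425M) — total 955+746+903+786+756+425 = $4571M.
Max-entry greedy (repeatedly take the single best remaining cell) gives $4495M, worse by 76.
ClearBand's own top band is Band C ($860M), but forcing ClearBand→Band C and reassigning the rest optimally gives only $4348M — worse by 223.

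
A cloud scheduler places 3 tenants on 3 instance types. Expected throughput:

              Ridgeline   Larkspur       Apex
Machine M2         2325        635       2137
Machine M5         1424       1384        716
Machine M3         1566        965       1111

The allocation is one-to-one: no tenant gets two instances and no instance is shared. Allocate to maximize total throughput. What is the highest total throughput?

Optimal: Ridgeline→Machine M3 (1566 ops/s), Larkspur→Machine M5 (1384 ops/s), Apex→Machine M2 (2137 ops/s) — total 1566+1384+2137 = 5087 ops/s.
Max-entry greedy (repeatedly take the single best remaining cell) gives 4820 ops/s, worse by 267.
Next-best assignment: Ridgeline→Machine M2, Larkspur→Machine M5, Apex→Machine M3 = 4820 ops/s.
Checked against all permutations: 5087 ops/s is optimal.

Maximum total: 5087 ops/s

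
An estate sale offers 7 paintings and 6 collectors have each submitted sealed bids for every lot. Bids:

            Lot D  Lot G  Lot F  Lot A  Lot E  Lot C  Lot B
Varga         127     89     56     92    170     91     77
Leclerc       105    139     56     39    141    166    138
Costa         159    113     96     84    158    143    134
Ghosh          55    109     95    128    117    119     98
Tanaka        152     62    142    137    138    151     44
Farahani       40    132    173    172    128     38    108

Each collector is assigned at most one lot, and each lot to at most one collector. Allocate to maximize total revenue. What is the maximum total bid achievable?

Maximum total: $923

Optimal: Varga→Lot E ($170), Leclerc→Lot C ($166), Costa→Lot B ($134), Ghosh→Lot A ($128), Tanaka→Lot D ($152), Farahani→Lot F ($173) — total 170+166+134+128+152+173 = $923.
No other one-to-one assignment exceeds $923.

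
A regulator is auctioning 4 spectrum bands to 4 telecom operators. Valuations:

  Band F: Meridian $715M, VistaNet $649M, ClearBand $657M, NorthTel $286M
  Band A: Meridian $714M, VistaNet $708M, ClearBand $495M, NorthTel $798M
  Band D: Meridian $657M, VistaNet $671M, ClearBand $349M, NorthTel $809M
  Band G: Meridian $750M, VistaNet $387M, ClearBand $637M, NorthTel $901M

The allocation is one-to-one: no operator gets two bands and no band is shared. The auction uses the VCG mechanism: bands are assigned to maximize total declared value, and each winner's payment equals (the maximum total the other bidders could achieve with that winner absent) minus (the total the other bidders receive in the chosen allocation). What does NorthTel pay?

NorthTel pays $73M.

Efficient allocation: Meridian→Band A ($714M), VistaNet→Band D ($671M), ClearBand→Band F ($657M), NorthTel→Band G ($901M); total welfare W = $2943M.
NorthTel receives Band G at value $901M, so the others get W − 901 = $2042M.
Without NorthTel: best allocation of the remaining 3 bidders over all 4 bands is Meridian→Band G ($750M), VistaNet→Band A ($708M), ClearBand→Band F ($657M), total $2115M.
VCG payment = (others' best without NorthTel) − (others' welfare with NorthTel) = 2115 − 2042 = $73M.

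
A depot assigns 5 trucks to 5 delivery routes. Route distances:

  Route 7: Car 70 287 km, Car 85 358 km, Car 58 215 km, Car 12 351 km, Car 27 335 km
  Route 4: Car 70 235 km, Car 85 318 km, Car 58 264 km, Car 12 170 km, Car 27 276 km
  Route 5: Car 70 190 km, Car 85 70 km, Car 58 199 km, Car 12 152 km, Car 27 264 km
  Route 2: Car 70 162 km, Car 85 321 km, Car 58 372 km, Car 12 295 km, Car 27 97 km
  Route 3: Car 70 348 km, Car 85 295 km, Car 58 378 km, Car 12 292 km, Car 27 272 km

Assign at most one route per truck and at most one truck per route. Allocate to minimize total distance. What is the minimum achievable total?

Optimal: Car 70→Route 2 (162 km), Car 85→Route 5 (70 km), Car 58→Route 7 (215 km), Car 12→Route 4 (170 km), Car 27→Route 3 (272 km) — total 162+70+215+170+272 = 889 km.
Column-greedy (each route in turn goes to its cheapest remaining truck) gives 900 km, worse by 11.

Min total: 889 km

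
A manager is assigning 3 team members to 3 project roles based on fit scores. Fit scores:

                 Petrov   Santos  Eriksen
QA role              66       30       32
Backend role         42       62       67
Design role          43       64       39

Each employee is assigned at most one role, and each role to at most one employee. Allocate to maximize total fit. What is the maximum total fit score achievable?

Treat this as an assignment problem: match each employee to one role.
Optimal: Petrov→QA role (66 pts), Santos→Design role (64 pts), Eriksen→Backend role (67 pts) — total 66+64+67 = 197 pts.
Checked against all permutations: 197 pts is optimal.

Maximum total: 197 pts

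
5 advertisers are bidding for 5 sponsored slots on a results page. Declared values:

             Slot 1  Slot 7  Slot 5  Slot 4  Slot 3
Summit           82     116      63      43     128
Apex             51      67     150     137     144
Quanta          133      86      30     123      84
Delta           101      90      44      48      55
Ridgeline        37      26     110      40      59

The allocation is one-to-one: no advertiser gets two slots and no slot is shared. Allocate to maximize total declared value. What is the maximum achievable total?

Optimal: Summit→Slot 3 ($128), Apex→Slot 4 ($137), Quanta→Slot 1 ($133), Delta→Slot 7 ($90), Ridgeline→Slot 5 ($110) — total 128+137+133+90+110 = $598.
Max-entry greedy (repeatedly take the single best remaining cell) gives $541, worse by 57.

Max total: $598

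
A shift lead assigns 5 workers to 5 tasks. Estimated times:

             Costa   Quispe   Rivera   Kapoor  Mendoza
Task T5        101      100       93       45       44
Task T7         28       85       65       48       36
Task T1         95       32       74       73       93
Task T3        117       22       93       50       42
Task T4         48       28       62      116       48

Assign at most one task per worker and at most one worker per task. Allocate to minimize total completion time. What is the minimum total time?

Min total: 209 min

Optimal: Costa→Task T7 (28 min), Quispe→Task T1 (32 min), Rivera→Task T4 (62 min), Kapoor→Task T5 (45 min), Mendoza→Task T3 (42 min) — total 28+32+62+45+42 = 209 min.
Min-entry greedy (repeatedly take the single cheapest remaining cell) gives 229 min, worse by 20.
Next-best assignment: Costa→Task T7, Quispe→Task T1, Rivera→Task T4, Kapoor→Task T3, Mendoza→Task T5 = 216 min.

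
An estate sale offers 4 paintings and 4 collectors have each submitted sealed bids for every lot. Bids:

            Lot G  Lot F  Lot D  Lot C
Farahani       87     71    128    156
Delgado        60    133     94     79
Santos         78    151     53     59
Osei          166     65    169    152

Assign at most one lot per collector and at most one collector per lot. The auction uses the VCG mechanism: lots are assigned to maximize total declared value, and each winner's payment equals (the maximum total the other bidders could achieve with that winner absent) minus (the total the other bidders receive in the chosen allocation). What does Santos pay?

Efficient allocation: Farahani→Lot C ($156), Delgado→Lot D ($94), Santos→Lot F ($151), Osei→Lot G ($166); total welfare W = $567.
Santos receives Lot F at value $151, so the others get W − 151 = $416.
Without Santos: best allocation of the remaining 3 bidders over all 4 lots is Farahani→Lot C ($156), Delgado→Lot F ($133), Osei→Lot D ($169), total $458.
VCG payment = (others' best without Santos) − (others' welfare with Santos) = 458 − 416 = $42.

Santos pays $42.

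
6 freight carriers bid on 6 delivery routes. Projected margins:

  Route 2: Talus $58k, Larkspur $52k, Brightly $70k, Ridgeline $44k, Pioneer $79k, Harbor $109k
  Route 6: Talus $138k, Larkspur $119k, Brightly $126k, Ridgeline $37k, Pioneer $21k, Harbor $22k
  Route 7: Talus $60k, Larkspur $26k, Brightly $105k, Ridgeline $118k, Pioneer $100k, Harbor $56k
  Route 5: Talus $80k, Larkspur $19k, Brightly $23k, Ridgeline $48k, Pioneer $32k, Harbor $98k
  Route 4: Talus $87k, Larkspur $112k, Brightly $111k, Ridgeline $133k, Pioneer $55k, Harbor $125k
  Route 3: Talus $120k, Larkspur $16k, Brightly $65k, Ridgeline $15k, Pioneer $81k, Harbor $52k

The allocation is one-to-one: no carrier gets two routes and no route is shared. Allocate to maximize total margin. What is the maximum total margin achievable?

Maximum total: $654k

Optimal: Talus→Route 3 ($120k), Larkspur→Route 6 ($119k), Brightly→Route 7 ($105k), Ridgeline→Route 4 ($133k), Pioneer→Route 2 ($79k), Harbor→Route 5 ($98k) — total 120+119+105+133+79+98 = $654k.
Swapping Larkspur↔Pioneer (Larkspur→Route 2 $52k, Pioneer→Route 6 $21k) loses 125.
Checked against all permutations: $654k is optimal.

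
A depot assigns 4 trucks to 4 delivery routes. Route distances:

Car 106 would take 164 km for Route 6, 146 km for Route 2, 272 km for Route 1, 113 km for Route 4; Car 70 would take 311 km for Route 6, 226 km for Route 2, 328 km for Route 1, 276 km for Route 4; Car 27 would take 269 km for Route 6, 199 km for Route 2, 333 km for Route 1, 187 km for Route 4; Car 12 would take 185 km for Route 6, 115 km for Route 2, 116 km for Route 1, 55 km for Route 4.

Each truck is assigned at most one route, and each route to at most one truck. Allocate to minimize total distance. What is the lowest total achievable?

Min total: 693 km

Optimal: Car 106→Route 6 (164 km), Car 70→Route 2 (226 km), Car 27→Route 4 (187 km), Car 12→Route 1 (116 km) — total 164+226+187+116 = 693 km.
Row-greedy (each truck in turn takes its cheapest remaining route) gives 724 km, worse by 31.
Every other assignment is strictly worse.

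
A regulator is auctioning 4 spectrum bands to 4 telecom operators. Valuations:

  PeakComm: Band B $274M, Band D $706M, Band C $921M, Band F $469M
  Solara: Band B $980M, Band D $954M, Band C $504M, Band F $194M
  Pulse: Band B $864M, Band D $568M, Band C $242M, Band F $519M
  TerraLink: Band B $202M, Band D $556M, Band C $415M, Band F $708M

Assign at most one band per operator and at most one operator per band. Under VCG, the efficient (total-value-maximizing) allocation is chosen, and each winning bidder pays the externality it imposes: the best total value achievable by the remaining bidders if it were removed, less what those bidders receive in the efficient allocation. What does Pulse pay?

Pulse pays $26M.

Efficient allocation: PeakComm→Band C ($921M), Solara→Band D ($954M), Pulse→Band B ($864M), TerraLink→Band F ($708M); total welfare W = $3447M.
Pulse receives Band B at value $864M, so the others get W − 864 = $2583M.
Without Pulse: best allocation of the remaining 3 bidders over all 4 bands is PeakComm→Band C ($921M), Solara→Band B ($980M), TerraLink→Band F ($708M), total $2609M.
VCG payment = (others' best without Pulse) − (others' welfare with Pulse) = 2609 − 2583 = $26M.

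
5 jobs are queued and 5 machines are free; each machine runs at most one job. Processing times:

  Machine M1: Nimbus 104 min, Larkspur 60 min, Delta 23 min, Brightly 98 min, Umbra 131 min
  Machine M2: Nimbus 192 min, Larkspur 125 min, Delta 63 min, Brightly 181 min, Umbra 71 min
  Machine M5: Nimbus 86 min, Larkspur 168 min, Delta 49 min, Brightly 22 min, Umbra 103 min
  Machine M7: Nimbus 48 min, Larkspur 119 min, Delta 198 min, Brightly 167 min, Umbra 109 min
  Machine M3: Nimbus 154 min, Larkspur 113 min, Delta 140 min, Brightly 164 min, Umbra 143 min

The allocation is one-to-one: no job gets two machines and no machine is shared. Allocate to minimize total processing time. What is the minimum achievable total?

Min total: 277 min

Optimal: Nimbus→Machine M7 (48 min), Larkspur→Machine M3 (113 min), Delta→Machine M1 (23 min), Brightly→Machine M5 (22 min), Umbra→Machine M2 (71 min) — total 48+113+23+22+71 = 277 min.
Next-best assignment: Nimbus→Machine M7, Larkspur→Machine M1, Delta→Machine M2, Brightly→Machine M5, Umbra→Machine M3 = 336 min.
Swapping Brightly↔Nimbus (Brightly→Machine M7 167 min, Nimbus→Machine M5 86 min) adds 183.
Every other assignment is strictly worse.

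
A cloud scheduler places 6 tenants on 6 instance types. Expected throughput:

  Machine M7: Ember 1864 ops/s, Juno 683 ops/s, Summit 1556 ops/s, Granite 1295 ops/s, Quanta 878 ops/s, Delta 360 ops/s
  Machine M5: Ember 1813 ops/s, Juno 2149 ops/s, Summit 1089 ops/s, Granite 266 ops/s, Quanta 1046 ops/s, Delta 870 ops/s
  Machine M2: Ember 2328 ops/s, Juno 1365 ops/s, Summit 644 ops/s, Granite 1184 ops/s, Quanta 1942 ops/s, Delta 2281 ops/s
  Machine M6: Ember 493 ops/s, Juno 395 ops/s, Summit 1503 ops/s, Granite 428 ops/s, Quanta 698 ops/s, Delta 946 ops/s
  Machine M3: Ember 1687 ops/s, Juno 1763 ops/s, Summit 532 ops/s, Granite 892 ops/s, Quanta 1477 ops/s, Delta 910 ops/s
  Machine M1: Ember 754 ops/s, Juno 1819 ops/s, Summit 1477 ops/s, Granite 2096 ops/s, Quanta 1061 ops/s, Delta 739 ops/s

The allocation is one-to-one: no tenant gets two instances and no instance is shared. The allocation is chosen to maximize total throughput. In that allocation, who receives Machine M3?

Quanta receives Machine M3.

Optimal: Ember→Machine M7 (1864 ops/s), Juno→Machine M5 (2149 ops/s), Summit→Machine M6 (1503 ops/s), Granite→Machine M1 (2096 ops/s), Quanta→Machine M3 (1477 ops/s), Delta→Machine M2 (2281 ops/s) — total 1864+2149+1503+2096+1477+2281 = 11370 ops/s.
Row-greedy (each tenant in turn takes its best remaining instance) gives 10552 ops/s, worse by 818.
Quanta's own top instance is Machine M2 (1942 ops/s), but forcing Quanta→Machine M2 and reassigning the rest optimally gives only 10464 ops/s — worse by 906.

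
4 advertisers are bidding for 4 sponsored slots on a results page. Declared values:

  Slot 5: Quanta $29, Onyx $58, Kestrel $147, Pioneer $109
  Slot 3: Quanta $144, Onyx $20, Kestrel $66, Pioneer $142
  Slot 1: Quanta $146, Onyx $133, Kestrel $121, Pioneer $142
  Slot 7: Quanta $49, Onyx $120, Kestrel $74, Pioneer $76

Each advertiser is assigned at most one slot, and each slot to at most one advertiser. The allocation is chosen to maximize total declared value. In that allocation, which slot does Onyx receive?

Treat this as an assignment problem: match each advertiser to one slot.
Optimal: Quanta→Slot 1 ($146), Onyx→Slot 7 ($120), Kestrel→Slot 5 ($147), Pioneer→Slot 3 ($142) — total 146+120+147+142 = $555.
Checked against all permutations: $555 is optimal.
Onyx's own top slot is Slot 1 ($133), but forcing Onyx→Slot 1 and reassigning the rest optimally gives only $500 — worse by 55.

Onyx receives Slot 7.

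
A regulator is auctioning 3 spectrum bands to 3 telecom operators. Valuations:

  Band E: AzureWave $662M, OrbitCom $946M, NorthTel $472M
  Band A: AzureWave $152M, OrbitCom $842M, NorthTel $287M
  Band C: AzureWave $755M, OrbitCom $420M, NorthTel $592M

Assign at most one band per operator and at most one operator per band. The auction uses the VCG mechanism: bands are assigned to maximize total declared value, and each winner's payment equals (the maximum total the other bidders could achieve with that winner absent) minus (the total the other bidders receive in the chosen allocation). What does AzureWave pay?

AzureWave pays $104M.

Efficient allocation: AzureWave→Band E ($662M), OrbitCom→Band A ($842M), NorthTel→Band C ($592M); total welfare W = $2096M.
AzureWave receives Band E at value $662M, so the others get W − 662 = $1434M.
Without AzureWave: best allocation of the remaining 2 bidders over all 3 bands is OrbitCom→Band E ($946M), NorthTel→Band C ($592M), total $1538M.
VCG payment = (others' best without AzureWave) − (others' welfare with AzureWave) = 1538 − 1434 = $104M.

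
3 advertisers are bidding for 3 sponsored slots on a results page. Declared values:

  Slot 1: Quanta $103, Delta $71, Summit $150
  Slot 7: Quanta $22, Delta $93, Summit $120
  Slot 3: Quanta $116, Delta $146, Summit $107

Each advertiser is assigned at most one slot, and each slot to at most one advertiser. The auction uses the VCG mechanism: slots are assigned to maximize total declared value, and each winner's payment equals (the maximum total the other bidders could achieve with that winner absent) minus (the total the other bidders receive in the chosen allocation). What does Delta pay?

Efficient allocation: Quanta→Slot 1 ($103), Delta→Slot 3 ($146), Summit→Slot 7 ($120); total welfare W = $369.
Delta receives Slot 3 at value $146, so the others get W − 146 = $223.
Without Delta: best allocation of the remaining 2 bidders over all 3 slots is Quanta→Slot 3 ($116), Summit→Slot 1 ($150), total $266.
VCG payment = (others' best without Delta) − (others' welfare with Delta) = 266 − 223 = $43.

Delta pays $43.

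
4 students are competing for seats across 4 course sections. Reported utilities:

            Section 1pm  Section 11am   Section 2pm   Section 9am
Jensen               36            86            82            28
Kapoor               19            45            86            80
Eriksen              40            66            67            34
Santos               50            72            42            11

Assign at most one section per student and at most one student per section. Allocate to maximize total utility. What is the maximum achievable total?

Max total: 283 points

Optimal: Jensen→Section 11am (86 points), Kapoor→Section 9am (80 points), Eriksen→Section 2pm (67 points), Santos→Section 1pm (50 points) — total 86+80+67+50 = 283 points.
Max-entry greedy (repeatedly take the single best remaining cell) gives 256 points, worse by 27.
Next-best assignment: Jensen→Section 2pm, Kapoor→Section 9am, Eriksen→Section 11am, Santos→Section 1pm = 278 points.
No other one-to-one assignment exceeds 283 points.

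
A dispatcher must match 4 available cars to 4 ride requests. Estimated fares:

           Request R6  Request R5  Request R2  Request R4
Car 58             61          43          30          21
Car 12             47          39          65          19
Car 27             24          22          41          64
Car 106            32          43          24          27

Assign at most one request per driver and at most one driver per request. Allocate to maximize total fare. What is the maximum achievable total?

This is the linear assignment problem.
Optimal: Car 58→Request R6 ($61), Car 12→Request R2 ($65), Car 27→Request R4 ($64), Car 106→Request R5 ($43) — total 61+65+64+43 = $233.
Next-best assignment: Car 58→Request R5, Car 12→Request R2, Car 27→Request R4, Car 106→Request R6 = $204.

Maximum total: $233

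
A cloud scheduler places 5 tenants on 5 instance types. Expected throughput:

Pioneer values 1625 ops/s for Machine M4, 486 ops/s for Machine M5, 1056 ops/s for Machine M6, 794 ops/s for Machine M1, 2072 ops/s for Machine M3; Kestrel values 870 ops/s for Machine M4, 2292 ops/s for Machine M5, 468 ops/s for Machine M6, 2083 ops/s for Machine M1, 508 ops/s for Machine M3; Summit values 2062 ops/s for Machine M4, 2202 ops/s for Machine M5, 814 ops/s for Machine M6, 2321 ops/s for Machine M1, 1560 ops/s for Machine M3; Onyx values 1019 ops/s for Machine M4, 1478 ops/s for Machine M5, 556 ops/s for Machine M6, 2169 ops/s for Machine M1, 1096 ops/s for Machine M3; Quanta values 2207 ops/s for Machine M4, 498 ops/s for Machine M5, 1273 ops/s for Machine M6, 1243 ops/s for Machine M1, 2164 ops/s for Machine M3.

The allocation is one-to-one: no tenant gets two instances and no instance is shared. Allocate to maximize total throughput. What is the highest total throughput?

Treat this as an assignment problem: match each tenant to one instance.
Optimal: Pioneer→Machine M3 (2072 ops/s), Kestrel→Machine M5 (2292 ops/s), Summit→Machine M4 (2062 ops/s), Onyx→Machine M1 (2169 ops/s), Quanta→Machine M6 (1273 ops/s) — total 2072+2292+2062+2169+1273 = 9868 ops/s.
Max-entry greedy (repeatedly take the single best remaining cell) gives 9448 ops/s, worse by 420.
Next-best assignment: Pioneer→Machine M6, Kestrel→Machine M5, Summit→Machine M4, Onyx→Machine M1, Quanta→Machine M3 = 9743 ops/s.
Every other assignment is strictly worse.

Maximum total: 9868 ops/s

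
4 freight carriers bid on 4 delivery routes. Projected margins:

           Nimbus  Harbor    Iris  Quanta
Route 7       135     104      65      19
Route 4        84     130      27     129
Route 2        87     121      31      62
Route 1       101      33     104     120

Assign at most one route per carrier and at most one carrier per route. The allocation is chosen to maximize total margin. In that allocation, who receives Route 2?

Harbor receives Route 2.

This is the linear assignment problem.
Optimal: Nimbus→Route 7 ($135k), Harbor→Route 2 ($121k), Iris→Route 1 ($104k), Quanta→Route 4 ($129k) — total 135+121+104+129 = $489k.
Harbor's own top route is Route 4 ($130k), but forcing Harbor→Route 4 and reassigning the rest optimally gives only $431k — worse by 58.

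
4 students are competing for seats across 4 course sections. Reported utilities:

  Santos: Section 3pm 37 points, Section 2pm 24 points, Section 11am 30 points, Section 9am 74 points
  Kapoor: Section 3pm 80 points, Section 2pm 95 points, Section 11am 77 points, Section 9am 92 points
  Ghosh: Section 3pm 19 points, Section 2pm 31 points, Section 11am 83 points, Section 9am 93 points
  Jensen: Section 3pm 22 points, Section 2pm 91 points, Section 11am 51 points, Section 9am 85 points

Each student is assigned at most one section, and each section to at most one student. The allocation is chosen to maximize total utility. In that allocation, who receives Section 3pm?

Optimal: Santos→Section 9am (74 points), Kapoor→Section 3pm (80 points), Ghosh→Section 11am (83 points), Jensen→Section 2pm (91 points) — total 74+80+83+91 = 328 points.
Max-entry greedy (repeatedly take the single best remaining cell) gives 276 points, worse by 52.
No other one-to-one assignment exceeds 328 points.
Kapoor's own top section is Section 2pm (95 points), but forcing Kapoor→Section 2pm and reassigning the rest optimally gives only 300 points — worse by 28.

Kapoor receives Section 3pm.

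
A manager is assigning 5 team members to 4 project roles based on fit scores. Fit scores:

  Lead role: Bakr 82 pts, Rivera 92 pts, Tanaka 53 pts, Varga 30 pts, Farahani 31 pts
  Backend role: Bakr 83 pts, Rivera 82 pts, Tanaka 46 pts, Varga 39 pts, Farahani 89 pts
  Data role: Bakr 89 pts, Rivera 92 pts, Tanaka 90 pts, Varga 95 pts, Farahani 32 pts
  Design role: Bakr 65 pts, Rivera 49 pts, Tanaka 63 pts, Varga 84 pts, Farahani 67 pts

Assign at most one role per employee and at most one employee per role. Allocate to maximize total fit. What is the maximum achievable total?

Max total: 355 pts

This is the linear assignment problem.
Optimal: Rivera→Lead role (92 pts), Farahani→Backend role (89 pts), Tanaka→Data role (90 pts), Varga→Design role (84 pts) — total 92+89+90+84 = 355 pts.
Checked against all permutations: 355 pts is optimal.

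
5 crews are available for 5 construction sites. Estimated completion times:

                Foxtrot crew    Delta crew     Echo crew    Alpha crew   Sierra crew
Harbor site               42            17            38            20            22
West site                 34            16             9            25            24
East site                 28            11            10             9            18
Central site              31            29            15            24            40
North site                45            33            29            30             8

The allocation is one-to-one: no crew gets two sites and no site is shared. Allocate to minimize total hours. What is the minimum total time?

Optimal: Foxtrot crew→Central site (31 hours), Delta crew→Harbor site (17 hours), Echo crew→West site (9 hours), Alpha crew→East site (9 hours), Sierra crew→North site (8 hours) — total 31+17+9+9+8 = 74 hours.
Row-greedy (each crew in turn takes its cheapest remaining site) gives 87 hours, worse by 13.
Next-best assignment: Foxtrot crew→Central site, Delta crew→East site, Echo crew→West site, Alpha crew→Harbor site, Sierra crew→North site = 79 hours.

Minimum total: 74 hours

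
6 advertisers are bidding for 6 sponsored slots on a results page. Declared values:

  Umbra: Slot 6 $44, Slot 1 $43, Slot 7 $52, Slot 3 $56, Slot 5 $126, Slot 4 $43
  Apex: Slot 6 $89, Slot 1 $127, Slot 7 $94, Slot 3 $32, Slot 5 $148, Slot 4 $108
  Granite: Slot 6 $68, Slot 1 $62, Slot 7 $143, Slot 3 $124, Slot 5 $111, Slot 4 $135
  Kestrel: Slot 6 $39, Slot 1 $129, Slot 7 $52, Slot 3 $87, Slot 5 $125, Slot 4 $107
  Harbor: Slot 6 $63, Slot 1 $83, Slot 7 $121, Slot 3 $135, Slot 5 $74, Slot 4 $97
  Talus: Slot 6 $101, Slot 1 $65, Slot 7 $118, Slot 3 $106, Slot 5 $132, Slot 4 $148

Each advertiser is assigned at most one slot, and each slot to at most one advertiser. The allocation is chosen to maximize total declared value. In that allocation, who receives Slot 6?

Optimal: Umbra→Slot 5 ($126), Apex→Slot 6 ($89), Granite→Slot 7 ($143), Kestrel→Slot 1 ($129), Harbor→Slot 3 ($135), Talus→Slot 4 ($148) — total 126+89+143+129+135+148 = $770.
Apex's own top slot is Slot 5 ($148), but forcing Apex→Slot 5 and reassigning the rest optimally gives only $747 — worse by 23.

Apex receives Slot 6.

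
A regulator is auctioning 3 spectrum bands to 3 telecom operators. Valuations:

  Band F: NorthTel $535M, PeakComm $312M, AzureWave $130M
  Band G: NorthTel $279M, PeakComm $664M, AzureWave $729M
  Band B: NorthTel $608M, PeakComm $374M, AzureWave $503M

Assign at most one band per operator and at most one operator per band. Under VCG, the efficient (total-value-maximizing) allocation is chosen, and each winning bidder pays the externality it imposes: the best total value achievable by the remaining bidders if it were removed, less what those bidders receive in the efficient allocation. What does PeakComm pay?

PeakComm pays $299M.

Efficient allocation: NorthTel→Band F ($535M), PeakComm→Band G ($664M), AzureWave→Band B ($503M); total welfare W = $1702M.
PeakComm receives Band G at value $664M, so the others get W − 664 = $1038M.
Without PeakComm: best allocation of the remaining 2 bidders over all 3 bands is NorthTel→Band B ($608M), AzureWave→Band G ($729M), total $1337M.
VCG payment = (others' best without PeakComm) − (others' welfare with PeakComm) = 1337 − 1038 = $299M.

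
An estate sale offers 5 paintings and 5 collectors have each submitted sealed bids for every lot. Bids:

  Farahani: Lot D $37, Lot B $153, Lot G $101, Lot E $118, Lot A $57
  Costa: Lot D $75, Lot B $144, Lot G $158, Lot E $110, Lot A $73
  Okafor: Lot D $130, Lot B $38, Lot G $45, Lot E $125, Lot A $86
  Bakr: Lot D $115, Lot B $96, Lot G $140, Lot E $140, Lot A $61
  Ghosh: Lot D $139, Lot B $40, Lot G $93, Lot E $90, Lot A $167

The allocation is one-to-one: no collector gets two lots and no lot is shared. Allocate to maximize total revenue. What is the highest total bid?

Maximum total: $748

Optimal: Farahani→Lot B ($153), Costa→Lot G ($158), Okafor→Lot D ($130), Bakr→Lot E ($140), Ghosh→Lot A ($167) — total 153+158+130+140+167 = $748.
Column-greedy (each lot in turn goes to its best remaining collector) gives $676, worse by 72.
Swapping Bakr↔Costa (Bakr→Lot G $140, Costa→Lot E $110) loses 48.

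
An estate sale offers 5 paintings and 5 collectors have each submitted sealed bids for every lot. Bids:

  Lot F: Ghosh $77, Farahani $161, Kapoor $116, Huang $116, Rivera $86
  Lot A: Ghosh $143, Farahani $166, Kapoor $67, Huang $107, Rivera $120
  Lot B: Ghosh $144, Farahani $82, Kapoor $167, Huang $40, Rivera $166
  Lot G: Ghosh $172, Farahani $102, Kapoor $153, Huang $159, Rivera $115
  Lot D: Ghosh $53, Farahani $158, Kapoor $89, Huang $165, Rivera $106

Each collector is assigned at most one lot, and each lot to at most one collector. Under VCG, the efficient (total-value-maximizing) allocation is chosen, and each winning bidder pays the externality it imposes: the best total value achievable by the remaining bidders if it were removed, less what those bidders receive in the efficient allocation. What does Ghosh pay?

Ghosh pays $5.

Efficient allocation: Ghosh→Lot A ($143), Farahani→Lot F ($161), Kapoor→Lot G ($153), Huang→Lot D ($165), Rivera→Lot B ($166); total welfare W = $788.
Ghosh receives Lot A at value $143, so the others get W − 143 = $645.
Without Ghosh: best allocation of the remaining 4 bidders over all 5 lots is Farahani→Lot A ($166), Kapoor→Lot G ($153), Huang→Lot D ($165), Rivera→Lot B ($166), total $650.
VCG payment = (others' best without Ghosh) − (others' welfare with Ghosh) = 650 − 645 = $5.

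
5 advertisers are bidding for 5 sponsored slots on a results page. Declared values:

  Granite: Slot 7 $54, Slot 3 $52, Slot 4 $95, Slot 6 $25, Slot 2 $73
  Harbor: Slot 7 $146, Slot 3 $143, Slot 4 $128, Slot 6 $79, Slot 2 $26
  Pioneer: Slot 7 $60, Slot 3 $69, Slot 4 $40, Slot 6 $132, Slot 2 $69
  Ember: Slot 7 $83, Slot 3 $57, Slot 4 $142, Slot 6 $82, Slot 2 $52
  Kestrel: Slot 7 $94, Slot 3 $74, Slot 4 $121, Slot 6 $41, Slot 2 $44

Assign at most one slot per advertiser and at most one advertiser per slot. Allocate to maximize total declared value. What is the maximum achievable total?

Optimal: Granite→Slot 2 ($73), Harbor→Slot 3 ($143), Pioneer→Slot 6 ($132), Ember→Slot 4 ($142), Kestrel→Slot 7 ($94) — total 73+143+132+142+94 = $584.

Maximum total: $584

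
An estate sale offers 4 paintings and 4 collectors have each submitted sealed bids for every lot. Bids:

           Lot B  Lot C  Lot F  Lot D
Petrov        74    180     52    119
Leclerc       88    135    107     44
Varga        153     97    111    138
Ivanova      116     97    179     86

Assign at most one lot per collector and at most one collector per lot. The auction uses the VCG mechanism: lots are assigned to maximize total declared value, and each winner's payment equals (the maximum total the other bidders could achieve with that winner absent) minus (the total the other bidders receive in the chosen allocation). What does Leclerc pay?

Efficient allocation: Petrov→Lot D ($119), Leclerc→Lot C ($135), Varga→Lot B ($153), Ivanova→Lot F ($179); total welfare W = $586.
Leclerc receives Lot C at value $135, so the others get W − 135 = $451.
Without Leclerc: best allocation of the remaining 3 bidders over all 4 lots is Petrov→Lot C ($180), Varga→Lot B ($153), Ivanova→Lot F ($179), total $512.
VCG payment = (others' best without Leclerc) − (others' welfare with Leclerc) = 512 − 451 = $61.

Leclerc pays $61.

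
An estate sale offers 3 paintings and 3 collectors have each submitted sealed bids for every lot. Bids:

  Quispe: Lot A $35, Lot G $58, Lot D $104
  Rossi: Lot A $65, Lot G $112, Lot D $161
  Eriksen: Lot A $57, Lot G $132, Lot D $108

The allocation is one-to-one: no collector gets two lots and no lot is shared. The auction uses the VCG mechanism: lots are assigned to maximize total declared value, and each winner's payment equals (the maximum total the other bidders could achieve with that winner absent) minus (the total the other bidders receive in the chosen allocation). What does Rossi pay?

Efficient allocation: Quispe→Lot A ($35), Rossi→Lot D ($161), Eriksen→Lot G ($132); total welfare W = $328.
Rossi receives Lot D at value $161, so the others get W − 161 = $167.
Without Rossi: best allocation of the remaining 2 bidders over all 3 lots is Quispe→Lot D ($104), Eriksen→Lot G ($132), total $236.
VCG payment = (others' best without Rossi) − (others' welfare with Rossi) = 236 − 167 = $69.

Rossi pays $69.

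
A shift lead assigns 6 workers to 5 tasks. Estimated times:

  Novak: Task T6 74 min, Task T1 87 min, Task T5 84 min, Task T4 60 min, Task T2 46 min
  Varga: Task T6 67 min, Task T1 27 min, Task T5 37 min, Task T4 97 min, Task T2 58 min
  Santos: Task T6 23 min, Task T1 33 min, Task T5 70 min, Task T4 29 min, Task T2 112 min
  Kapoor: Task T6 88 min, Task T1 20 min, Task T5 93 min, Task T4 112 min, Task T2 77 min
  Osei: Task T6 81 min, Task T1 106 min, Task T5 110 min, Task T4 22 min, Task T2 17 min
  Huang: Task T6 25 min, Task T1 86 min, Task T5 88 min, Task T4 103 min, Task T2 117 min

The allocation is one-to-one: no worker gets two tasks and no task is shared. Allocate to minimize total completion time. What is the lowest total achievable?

Minimum total: 128 min

Optimal: Huang→Task T6 (25 min), Kapoor→Task T1 (20 min), Varga→Task T5 (37 min), Santos→Task T4 (29 min), Osei→Task T2 (17 min) — total 25+20+37+29+17 = 128 min.
Row-greedy (each worker in turn takes its cheapest remaining task) gives 211 min, worse by 83.
Next-best assignment: Santos→Task T6, Kapoor→Task T1, Varga→Task T5, Osei→Task T4, Novak→Task T2 = 148 min.
Checked against all permutations: 128 min is optimal.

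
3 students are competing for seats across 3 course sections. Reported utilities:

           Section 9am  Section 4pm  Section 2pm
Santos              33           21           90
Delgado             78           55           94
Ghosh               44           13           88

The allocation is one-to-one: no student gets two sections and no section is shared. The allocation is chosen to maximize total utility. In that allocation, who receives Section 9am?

Ghosh receives Section 9am.

Optimal: Santos→Section 2pm (90 points), Delgado→Section 4pm (55 points), Ghosh→Section 9am (44 points) — total 90+55+44 = 189 points.
Column-greedy (each section in turn goes to its best remaining student) gives 187 points, worse by 2.
Swapping Ghosh↔Santos (Ghosh→Section 2pm 88 points, Santos→Section 9am 33 points) loses 13.
No other one-to-one assignment exceeds 189 points.
Ghosh's own top section is Section 2pm (88 points), but forcing Ghosh→Section 2pm and reassigning the rest optimally gives only 187 points — worse by 2.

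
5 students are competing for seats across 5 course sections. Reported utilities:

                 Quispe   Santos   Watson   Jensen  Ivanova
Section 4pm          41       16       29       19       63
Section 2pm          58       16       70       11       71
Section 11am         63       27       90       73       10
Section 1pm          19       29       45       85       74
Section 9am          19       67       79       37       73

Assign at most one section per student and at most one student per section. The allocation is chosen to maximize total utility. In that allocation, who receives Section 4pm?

Ivanova receives Section 4pm.

Optimal: Quispe→Section 2pm (58 points), Santos→Section 9am (67 points), Watson→Section 11am (90 points), Jensen→Section 1pm (85 points), Ivanova→Section 4pm (63 points) — total 58+67+90+85+63 = 363 points.
Next-best assignment: Quispe→Section 4pm, Santos→Section 9am, Watson→Section 11am, Jensen→Section 1pm, Ivanova→Section 2pm = 354 points.
Checked against all permutations: 363 points is optimal.
Ivanova's own top section is Section 1pm (74 points), but forcing Ivanova→Section 1pm and reassigning the rest optimally gives only 325 points — worse by 38.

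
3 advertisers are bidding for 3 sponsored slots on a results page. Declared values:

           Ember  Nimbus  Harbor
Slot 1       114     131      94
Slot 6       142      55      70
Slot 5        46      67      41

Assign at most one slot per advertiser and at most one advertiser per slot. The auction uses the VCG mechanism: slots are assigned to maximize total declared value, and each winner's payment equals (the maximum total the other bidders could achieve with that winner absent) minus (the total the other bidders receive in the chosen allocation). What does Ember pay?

Efficient allocation: Ember→Slot 6 ($142), Nimbus→Slot 1 ($131), Harbor→Slot 5 ($41); total welfare W = $314.
Ember receives Slot 6 at value $142, so the others get W − 142 = $172.
Without Ember: best allocation of the remaining 2 bidders over all 3 slots is Nimbus→Slot 1 ($131), Harbor→Slot 6 ($70), total $201.
VCG payment = (others' best without Ember) − (others' welfare with Ember) = 201 − 172 = $29.

Ember pays $29.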